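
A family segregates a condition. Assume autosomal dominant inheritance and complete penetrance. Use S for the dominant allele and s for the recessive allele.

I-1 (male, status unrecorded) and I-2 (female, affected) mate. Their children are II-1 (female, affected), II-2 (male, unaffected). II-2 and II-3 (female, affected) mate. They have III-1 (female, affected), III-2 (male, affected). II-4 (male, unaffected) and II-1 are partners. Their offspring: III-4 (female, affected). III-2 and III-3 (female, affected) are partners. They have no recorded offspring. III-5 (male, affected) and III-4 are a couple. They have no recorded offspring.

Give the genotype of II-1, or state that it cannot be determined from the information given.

II-1's phenotype allows SS or Ss, and no parent or child forces a single allele at both positions; consistent genotype assignments exist with II-1 as SS or Ss.

cannot be determined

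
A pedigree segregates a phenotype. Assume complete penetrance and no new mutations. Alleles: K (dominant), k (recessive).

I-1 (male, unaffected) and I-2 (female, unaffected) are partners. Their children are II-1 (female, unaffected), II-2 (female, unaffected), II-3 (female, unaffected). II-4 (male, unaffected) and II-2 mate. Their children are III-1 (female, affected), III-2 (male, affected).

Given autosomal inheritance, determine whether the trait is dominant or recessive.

recessive

II-4 and II-2 are both unaffected yet have an affected child III-1. Under dominance, an affected child requires at least one affected parent, so the trait cannot be dominant.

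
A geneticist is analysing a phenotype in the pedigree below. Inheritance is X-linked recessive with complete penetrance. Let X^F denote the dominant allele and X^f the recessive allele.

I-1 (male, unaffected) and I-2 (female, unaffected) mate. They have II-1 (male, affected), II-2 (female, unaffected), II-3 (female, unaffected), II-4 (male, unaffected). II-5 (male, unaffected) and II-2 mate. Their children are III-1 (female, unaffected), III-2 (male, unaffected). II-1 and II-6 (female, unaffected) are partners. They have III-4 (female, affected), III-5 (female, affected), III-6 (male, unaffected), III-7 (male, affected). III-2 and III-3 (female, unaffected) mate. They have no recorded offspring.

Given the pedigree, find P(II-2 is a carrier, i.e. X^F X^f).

I-1 is unaffected, so I-1 is X^F Y.
I-2 is unaffected so carries F and passed f to II-1 (X^f Y), so I-2 is X^F X^f.
Their cross gives offspring ratios 1/2 X^F X^F : 1/2 X^F X^f. Conditioning on II-2 being unaffected, P(X^F X^f) = 1/2 / 1 = 1/2 before taking II-2's own offspring into account.
II-5 is unaffected, so II-5 is X^F Y.
Now use II-2's offspring. Probability of each recorded status — unaffected son III-2: 1/2 if II-2 is X^F X^f, 1 if X^F X^F. (III-1: equally likely either way, so uninformative.)
Bayes: P(X^F X^f) = 1/2·1/2 / (1/2·1/2 + 1/2·1) = 1/3.

1/3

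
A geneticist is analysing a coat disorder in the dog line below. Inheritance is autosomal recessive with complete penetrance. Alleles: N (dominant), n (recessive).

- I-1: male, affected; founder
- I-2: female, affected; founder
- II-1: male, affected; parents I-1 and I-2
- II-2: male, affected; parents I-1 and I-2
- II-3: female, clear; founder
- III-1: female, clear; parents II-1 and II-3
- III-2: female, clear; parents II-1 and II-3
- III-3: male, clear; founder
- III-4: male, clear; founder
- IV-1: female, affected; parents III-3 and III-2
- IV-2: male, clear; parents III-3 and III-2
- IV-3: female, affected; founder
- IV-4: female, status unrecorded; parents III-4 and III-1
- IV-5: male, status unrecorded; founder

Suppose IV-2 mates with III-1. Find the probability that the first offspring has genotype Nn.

1/2

III-3 is clear so carries N and passed n to IV-1 (nn), so III-3 is Nn.
III-2 is clear so carries N and received n from II-1 (nn), so III-2 is Nn.
IV-2 is a clear offspring of III-3 (Nn) × III-2 (Nn), whose cross gives 1/4 NN : 1/2 Nn : 1/4 nn; conditioning on being clear, IV-2 is NN with probability 1/3, Nn with probability 2/3.
III-1 is clear so carries N and received n from II-1 (nn), so III-1 is Nn.
Summing over parental genotype combinations, P(offspring has genotype Nn) = 1/3·1/2 + 2/3·1/2 = 1/2.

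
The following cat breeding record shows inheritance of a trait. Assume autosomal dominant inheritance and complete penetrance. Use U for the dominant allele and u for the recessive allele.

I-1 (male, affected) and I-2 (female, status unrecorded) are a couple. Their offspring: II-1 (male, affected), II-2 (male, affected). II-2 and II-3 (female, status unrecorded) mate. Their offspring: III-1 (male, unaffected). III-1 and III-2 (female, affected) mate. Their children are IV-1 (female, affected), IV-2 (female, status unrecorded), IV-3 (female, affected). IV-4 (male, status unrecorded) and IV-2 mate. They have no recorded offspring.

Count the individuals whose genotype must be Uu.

3

Obligate heterozygotes: II-2 is affected so carries U and passed u to III-1 (uu), so II-2 is Uu; IV-1 is affected so carries U and received u from III-1 (uu), so IV-1 is Uu; IV-3 is affected so carries U and received u from III-1 (uu), so IV-3 is Uu.
Every other individual is either homozygous by phenotype or has at least one consistent homozygous assignment, so the count is 3.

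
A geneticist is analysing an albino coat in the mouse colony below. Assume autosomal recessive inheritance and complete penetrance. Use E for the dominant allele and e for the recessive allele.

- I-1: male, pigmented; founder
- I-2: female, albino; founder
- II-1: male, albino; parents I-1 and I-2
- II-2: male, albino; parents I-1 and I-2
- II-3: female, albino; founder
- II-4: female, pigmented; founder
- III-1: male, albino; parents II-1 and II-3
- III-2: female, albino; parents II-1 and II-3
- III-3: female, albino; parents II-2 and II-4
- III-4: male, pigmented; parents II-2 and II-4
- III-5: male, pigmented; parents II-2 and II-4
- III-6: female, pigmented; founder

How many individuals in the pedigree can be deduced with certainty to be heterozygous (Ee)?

Obligate heterozygotes: I-1 is pigmented so carries E and passed e to II-1 (ee), so I-1 is Ee; II-4 is pigmented so carries E and passed e to III-3 (ee), so II-4 is Ee; III-4 is pigmented so carries E and received e from II-2 (ee), so III-4 is Ee; III-5 is pigmented so carries E and received e from II-2 (ee), so III-5 is Ee.
Every other individual is either homozygous by phenotype or has at least one consistent homozygous assignment, so the count is 4.

4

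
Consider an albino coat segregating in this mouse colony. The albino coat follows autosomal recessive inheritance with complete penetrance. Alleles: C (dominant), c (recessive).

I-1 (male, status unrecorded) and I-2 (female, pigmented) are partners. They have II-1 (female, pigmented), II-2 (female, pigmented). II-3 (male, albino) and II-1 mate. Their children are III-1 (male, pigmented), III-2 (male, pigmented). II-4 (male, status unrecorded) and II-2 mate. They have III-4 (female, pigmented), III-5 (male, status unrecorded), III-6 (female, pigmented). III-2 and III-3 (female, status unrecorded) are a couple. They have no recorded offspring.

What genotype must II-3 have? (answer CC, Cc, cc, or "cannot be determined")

cc

II-3 is albino, so II-3 is cc.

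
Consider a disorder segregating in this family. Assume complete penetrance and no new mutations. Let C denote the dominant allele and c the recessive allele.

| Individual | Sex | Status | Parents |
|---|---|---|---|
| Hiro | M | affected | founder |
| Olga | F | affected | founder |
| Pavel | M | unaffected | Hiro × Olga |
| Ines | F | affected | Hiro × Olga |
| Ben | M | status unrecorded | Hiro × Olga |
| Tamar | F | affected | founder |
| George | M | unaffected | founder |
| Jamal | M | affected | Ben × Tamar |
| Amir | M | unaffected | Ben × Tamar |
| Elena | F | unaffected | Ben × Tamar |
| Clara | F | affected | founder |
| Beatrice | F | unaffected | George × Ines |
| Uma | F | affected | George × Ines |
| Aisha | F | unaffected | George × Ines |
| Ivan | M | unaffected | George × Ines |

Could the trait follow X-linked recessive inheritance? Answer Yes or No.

No

Under X-linked recessive, Pavel (unaffected, male) cannot arise from Hiro (affected) × Olga (affected).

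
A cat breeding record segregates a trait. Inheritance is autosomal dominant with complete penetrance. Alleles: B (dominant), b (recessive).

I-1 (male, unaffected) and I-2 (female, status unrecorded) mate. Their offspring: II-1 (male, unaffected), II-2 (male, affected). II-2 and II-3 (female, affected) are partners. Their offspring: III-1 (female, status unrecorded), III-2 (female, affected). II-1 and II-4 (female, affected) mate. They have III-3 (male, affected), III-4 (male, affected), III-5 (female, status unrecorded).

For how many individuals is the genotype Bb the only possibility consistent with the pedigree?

4

Obligate heterozygotes: I-2 passed B to II-2 (Bb, whose b came from I-1) and passed b to II-1 (bb), so I-2 is Bb; II-2 is affected so carries B and received b from I-1 (bb), so II-2 is Bb; III-3 is affected so carries B and received b from II-1 (bb), so III-3 is Bb; III-4 is affected so carries B and received b from II-1 (bb), so III-4 is Bb.
Every other individual is either homozygous by phenotype or has at least one consistent homozygous assignment, so the count is 4.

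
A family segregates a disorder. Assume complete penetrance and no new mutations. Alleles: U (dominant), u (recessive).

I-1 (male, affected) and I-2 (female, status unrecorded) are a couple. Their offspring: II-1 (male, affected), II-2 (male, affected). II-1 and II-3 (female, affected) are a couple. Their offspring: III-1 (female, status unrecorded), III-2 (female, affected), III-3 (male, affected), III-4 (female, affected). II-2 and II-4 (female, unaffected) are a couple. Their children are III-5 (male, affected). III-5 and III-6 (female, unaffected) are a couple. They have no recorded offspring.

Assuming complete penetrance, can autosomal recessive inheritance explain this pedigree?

A consistent assignment under autosomal recessive exists: I-1 uu, I-2 Uu, II-1 uu, II-2 uu, II-3 uu, II-4 Uu, III-1 uu, III-2 uu, III-3 uu, III-4 uu, III-5 uu, III-6 UU.
In this assignment every recorded phenotype matches its genotype and every non-founder's genotype is obtainable from its parents' genotypes, so the pedigree is consistent.

Yes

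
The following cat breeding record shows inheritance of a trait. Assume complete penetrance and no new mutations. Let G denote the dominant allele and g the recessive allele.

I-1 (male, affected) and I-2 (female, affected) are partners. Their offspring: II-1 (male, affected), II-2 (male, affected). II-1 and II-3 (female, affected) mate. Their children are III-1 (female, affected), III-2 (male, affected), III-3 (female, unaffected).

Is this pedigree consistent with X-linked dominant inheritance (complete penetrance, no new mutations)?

Under X-linked dominant, III-3 (unaffected, female) cannot arise from II-1 (affected) × II-3 (affected).

No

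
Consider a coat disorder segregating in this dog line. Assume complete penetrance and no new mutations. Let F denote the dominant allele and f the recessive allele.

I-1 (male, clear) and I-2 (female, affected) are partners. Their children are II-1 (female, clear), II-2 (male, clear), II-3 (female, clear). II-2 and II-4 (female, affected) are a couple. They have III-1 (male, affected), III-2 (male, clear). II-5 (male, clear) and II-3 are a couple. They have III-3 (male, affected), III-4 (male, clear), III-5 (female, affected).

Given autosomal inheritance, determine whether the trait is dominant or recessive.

II-5 and II-3 are both clear yet have an affected child III-3. Under dominance, an affected child requires at least one affected parent, so the trait cannot be dominant.

recessive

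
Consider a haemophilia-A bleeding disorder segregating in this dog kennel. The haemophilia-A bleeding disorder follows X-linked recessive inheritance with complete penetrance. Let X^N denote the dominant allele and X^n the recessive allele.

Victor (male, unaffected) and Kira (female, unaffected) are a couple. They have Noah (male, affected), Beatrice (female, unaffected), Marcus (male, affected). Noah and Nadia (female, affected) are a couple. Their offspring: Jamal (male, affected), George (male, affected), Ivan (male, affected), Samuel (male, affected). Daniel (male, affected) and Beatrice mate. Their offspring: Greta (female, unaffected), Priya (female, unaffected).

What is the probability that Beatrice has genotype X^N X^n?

Victor is unaffected, so Victor is X^N Y.
Kira is unaffected so carries N and passed n to Noah (X^n Y), so Kira is X^N X^n.
Their cross gives offspring ratios 1/2 X^N X^N : 1/2 X^N X^n. Conditioning on Beatrice being unaffected, P(X^N X^n) = 1/2 / 1 = 1/2 before taking Beatrice's own offspring into account.
Daniel is affected, so Daniel is X^n Y.
Now use Beatrice's offspring. Probability of each recorded status — unaffected daughter Greta: 1/2 if Beatrice is X^N X^n, 1 if X^N X^N; unaffected daughter Priya: 1/2 if Beatrice is X^N X^n, 1 if X^N X^N.
Bayes: P(X^N X^n) = 1/2·1/4 / (1/2·1/4 + 1/2·1) = 1/5.

1/5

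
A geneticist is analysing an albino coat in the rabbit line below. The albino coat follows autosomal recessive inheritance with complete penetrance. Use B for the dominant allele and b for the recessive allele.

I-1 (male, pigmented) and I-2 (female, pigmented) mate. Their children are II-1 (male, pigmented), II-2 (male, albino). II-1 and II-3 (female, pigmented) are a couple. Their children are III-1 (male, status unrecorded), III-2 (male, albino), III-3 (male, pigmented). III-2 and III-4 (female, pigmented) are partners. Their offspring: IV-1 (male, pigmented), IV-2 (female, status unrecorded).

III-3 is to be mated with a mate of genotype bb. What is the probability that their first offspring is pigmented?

II-1 is pigmented so carries B and passed b to III-2 (bb), so II-1 is Bb.
II-3 is pigmented so carries B and passed b to III-2 (bb), so II-3 is Bb.
III-3 is a pigmented offspring of II-1 (Bb) × II-3 (Bb), whose cross gives 1/4 BB : 1/2 Bb : 1/4 bb; conditioning on being pigmented, III-3 is BB with probability 1/3, Bb with probability 2/3.
Summing over parental genotype combinations, P(offspring is pigmented) = 1/3·1 + 2/3·1/2 = 2/3.

2/3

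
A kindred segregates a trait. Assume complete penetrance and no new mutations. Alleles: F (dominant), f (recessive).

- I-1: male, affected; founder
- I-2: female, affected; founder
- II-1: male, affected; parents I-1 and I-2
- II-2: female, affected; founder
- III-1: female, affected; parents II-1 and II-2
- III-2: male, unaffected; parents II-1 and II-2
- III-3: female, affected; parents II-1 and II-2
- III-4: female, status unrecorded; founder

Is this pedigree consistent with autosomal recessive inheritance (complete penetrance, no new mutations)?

No

Under autosomal recessive, III-2 (unaffected, male) cannot arise from II-1 (affected) × II-2 (affected).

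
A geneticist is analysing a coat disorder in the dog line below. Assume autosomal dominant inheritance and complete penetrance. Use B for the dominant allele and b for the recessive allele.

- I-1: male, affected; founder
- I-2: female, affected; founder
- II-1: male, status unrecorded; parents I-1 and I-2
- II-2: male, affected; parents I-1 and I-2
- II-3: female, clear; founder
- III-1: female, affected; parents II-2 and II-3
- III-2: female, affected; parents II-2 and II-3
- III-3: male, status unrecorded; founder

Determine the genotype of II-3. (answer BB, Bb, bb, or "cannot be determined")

II-3 is clear, so II-3 is bb.

bb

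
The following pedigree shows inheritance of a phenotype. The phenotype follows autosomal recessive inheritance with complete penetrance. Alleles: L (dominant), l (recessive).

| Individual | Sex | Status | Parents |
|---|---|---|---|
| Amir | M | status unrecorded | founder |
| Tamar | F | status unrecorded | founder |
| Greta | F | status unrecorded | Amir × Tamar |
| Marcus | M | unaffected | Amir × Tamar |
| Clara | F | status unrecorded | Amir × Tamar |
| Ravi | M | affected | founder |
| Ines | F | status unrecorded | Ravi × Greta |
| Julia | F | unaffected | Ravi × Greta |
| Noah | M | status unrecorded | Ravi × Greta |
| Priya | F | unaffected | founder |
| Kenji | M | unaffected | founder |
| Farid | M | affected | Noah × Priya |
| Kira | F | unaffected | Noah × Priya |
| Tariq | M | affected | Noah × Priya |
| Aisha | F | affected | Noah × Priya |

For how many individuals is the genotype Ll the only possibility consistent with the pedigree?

Obligate heterozygotes: Julia is unaffected so carries L and received l from Ravi (ll), so Julia is Ll; Priya is unaffected so carries L and passed l to Farid (ll), so Priya is Ll.
Every other individual is either homozygous by phenotype or has at least one consistent homozygous assignment, so the count is 2.

2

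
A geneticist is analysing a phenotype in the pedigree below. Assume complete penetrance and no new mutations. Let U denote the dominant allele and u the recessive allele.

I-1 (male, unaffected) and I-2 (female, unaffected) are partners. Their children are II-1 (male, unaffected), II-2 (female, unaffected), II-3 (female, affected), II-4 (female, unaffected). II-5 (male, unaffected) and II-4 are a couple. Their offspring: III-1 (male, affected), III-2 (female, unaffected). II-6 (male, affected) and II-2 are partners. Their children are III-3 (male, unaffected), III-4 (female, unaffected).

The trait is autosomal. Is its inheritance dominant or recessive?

I-1 and I-2 are both unaffected yet have an affected child II-3. Under dominance, an affected child requires at least one affected parent, so the trait cannot be dominant.

recessive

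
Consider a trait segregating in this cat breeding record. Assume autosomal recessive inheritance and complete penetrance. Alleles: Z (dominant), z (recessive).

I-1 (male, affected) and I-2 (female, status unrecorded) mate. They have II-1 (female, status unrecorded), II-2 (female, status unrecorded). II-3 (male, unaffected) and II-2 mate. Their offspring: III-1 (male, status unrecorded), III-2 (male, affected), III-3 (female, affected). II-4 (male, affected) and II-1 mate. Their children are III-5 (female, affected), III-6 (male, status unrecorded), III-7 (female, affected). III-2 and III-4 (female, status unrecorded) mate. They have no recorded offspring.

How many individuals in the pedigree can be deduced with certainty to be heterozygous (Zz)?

1

Obligate heterozygotes: II-3 is unaffected so carries Z and passed z to III-2 (zz), so II-3 is Zz.
Every other individual is either homozygous by phenotype or has at least one consistent homozygous assignment, so the count is 1.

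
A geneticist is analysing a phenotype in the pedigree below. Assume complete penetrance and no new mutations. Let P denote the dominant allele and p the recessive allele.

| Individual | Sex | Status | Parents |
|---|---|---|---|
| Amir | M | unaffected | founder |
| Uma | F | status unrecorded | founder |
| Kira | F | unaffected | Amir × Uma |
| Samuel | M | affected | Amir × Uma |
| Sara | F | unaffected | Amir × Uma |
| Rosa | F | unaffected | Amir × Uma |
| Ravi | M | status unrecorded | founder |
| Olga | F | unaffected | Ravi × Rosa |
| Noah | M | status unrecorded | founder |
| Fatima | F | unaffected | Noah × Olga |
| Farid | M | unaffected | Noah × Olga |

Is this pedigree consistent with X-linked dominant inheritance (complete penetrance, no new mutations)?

Yes

A consistent assignment under X-linked dominant exists: Amir X^p Y, Uma X^P X^p, Kira X^p X^p, Samuel X^P Y, Sara X^p X^p, Rosa X^p X^p, Ravi X^p Y, Olga X^p X^p, Noah X^p Y, Fatima X^p X^p, Farid X^p Y.
In this assignment every recorded phenotype matches its genotype and every non-founder's genotype is obtainable from its parents' genotypes, so the pedigree is consistent.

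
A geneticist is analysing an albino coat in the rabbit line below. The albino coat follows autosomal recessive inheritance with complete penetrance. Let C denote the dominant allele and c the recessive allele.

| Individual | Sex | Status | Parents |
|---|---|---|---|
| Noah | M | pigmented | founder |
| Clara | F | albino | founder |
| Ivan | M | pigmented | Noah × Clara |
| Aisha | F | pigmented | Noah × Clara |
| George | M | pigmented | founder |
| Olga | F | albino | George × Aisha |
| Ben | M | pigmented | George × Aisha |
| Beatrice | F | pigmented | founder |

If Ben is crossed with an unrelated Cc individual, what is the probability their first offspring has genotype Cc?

1/2

George is pigmented so carries C and passed c to Olga (cc), so George is Cc.
Aisha is pigmented so carries C and received c from Clara (cc), so Aisha is Cc.
Ben is a pigmented offspring of George (Cc) × Aisha (Cc), whose cross gives 1/4 CC : 1/2 Cc : 1/4 cc; conditioning on being pigmented, Ben is CC with probability 1/3, Cc with probability 2/3.
Summing over parental genotype combinations, P(offspring has genotype Cc) = 1/3·1/2 + 2/3·1/2 = 1/2.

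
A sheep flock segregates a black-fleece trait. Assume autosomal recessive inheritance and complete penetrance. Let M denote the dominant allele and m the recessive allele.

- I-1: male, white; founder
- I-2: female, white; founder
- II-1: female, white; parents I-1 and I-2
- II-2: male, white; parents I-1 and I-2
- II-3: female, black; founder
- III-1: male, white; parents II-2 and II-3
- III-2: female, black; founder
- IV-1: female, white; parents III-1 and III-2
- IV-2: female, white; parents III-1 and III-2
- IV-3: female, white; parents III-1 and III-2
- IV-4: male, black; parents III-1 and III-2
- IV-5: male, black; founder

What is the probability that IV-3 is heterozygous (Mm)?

1

IV-3 is white so carries M and received m from III-2 (mm), so IV-3 is Mm, giving P(Mm) = 1.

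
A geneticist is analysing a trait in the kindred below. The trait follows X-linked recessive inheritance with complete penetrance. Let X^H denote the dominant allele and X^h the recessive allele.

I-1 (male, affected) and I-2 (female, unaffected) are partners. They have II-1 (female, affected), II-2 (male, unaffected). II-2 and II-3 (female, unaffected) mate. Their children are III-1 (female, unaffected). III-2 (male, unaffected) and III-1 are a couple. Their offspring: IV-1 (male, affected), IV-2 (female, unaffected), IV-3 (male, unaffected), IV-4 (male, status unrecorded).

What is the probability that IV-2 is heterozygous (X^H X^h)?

III-2 is unaffected, so III-2 is X^H Y.
III-1 is unaffected so carries H and passed h to IV-1 (X^h Y), so III-1 is X^H X^h.
Their cross gives offspring ratios 1/2 X^H X^H : 1/2 X^H X^h. Conditioning on IV-2 being unaffected, P(X^H X^h) = 1/2 / 1 = 1/2.

1/2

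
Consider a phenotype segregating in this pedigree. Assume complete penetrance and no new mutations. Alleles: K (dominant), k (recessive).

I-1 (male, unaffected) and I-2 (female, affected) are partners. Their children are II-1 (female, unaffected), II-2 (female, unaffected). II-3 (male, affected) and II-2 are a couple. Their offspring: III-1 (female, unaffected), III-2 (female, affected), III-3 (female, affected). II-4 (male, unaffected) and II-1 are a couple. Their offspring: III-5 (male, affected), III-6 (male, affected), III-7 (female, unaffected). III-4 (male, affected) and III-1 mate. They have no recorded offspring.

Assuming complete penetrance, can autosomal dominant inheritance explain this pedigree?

No

Under autosomal dominant, III-5 (affected, male) cannot arise from II-4 (unaffected) × II-1 (unaffected).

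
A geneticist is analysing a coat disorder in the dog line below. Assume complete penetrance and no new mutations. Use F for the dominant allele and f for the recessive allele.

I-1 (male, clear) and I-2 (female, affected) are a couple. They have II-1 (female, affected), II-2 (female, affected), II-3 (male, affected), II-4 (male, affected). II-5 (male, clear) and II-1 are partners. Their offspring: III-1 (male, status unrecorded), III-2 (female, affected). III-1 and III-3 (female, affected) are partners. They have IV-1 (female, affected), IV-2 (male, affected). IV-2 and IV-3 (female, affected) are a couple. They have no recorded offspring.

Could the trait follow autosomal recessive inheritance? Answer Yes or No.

A consistent assignment under autosomal recessive exists: I-1 Ff, I-2 ff, II-1 ff, II-2 ff, II-3 ff, II-4 ff, II-5 Ff, III-1 Ff, III-2 ff, III-3 ff, IV-1 ff, IV-2 ff, IV-3 ff.
In this assignment every recorded phenotype matches its genotype and every non-founder's genotype is obtainable from its parents' genotypes, so the pedigree is consistent.

Yes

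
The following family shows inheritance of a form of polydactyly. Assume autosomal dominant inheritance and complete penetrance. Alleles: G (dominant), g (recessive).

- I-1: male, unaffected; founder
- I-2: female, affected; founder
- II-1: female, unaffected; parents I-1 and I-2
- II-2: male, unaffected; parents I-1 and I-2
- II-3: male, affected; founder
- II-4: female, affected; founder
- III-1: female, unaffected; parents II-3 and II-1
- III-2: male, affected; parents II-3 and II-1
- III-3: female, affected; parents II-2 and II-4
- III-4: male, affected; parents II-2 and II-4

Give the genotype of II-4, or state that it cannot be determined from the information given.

II-4's phenotype allows GG or Gg, and no parent or child forces a single allele at both positions; consistent genotype assignments exist with II-4 as GG or Gg.

cannot be determined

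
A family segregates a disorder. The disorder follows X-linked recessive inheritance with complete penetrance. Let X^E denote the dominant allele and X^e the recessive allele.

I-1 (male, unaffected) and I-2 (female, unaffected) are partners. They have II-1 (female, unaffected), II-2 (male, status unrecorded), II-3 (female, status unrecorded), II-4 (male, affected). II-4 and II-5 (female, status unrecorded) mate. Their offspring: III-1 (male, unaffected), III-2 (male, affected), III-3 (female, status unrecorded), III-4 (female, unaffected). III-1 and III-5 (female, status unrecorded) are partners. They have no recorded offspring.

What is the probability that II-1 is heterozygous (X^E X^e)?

1/2

I-1 is unaffected, so I-1 is X^E Y.
I-2 is unaffected so carries E and passed e to II-4 (X^e Y), so I-2 is X^E X^e.
Their cross gives offspring ratios 1/2 X^E X^E : 1/2 X^E X^e. Conditioning on II-1 being unaffected, P(X^E X^e) = 1/2 / 1 = 1/2.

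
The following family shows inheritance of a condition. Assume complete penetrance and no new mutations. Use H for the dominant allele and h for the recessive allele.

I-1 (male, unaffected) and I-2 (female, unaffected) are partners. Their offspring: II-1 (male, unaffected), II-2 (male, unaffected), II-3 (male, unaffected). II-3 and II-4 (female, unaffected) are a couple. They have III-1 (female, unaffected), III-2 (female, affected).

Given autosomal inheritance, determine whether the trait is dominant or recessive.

recessive

II-3 and II-4 are both unaffected yet have an affected child III-2. Under dominance, an affected child requires at least one affected parent, so the trait cannot be dominant.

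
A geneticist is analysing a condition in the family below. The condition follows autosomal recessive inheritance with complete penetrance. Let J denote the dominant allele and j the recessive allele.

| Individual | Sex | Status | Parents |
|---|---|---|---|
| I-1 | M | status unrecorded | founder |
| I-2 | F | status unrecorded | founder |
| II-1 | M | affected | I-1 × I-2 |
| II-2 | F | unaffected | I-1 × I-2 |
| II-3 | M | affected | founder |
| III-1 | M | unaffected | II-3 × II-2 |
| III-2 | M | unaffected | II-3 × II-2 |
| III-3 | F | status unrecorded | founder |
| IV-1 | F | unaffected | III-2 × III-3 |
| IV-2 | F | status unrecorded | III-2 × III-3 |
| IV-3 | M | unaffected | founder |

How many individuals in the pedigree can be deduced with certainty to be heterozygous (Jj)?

2

Obligate heterozygotes: III-1 is unaffected so carries J and received j from II-3 (jj), so III-1 is Jj; III-2 is unaffected so carries J and received j from II-3 (jj), so III-2 is Jj.
Every other individual is either homozygous by phenotype or has at least one consistent homozygous assignment, so the count is 2.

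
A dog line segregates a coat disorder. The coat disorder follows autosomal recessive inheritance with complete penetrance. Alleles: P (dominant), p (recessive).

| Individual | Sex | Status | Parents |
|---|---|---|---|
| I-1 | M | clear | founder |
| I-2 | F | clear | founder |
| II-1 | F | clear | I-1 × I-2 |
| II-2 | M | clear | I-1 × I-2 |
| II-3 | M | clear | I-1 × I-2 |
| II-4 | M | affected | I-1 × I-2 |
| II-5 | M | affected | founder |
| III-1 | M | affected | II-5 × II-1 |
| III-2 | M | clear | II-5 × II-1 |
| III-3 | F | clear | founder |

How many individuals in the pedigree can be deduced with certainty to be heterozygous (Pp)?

4

Obligate heterozygotes: I-1 is clear so carries P and passed p to II-4 (pp), so I-1 is Pp; I-2 is clear so carries P and passed p to II-4 (pp), so I-2 is Pp; II-1 is clear so carries P and passed p to III-1 (pp), so II-1 is Pp; III-2 is clear so carries P and received p from II-5 (pp), so III-2 is Pp.
Every other individual is either homozygous by phenotype or has at least one consistent homozygous assignment, so the count is 4.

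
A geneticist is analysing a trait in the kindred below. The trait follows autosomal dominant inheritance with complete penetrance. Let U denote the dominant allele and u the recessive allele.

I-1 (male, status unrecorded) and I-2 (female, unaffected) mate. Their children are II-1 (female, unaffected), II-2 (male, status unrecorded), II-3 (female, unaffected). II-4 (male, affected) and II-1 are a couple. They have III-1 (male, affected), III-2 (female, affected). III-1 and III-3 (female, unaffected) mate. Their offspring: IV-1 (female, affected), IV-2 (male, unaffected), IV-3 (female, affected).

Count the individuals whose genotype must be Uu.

Obligate heterozygotes: III-1 is affected so carries U and received u from II-1 (uu), so III-1 is Uu; III-2 is affected so carries U and received u from II-1 (uu), so III-2 is Uu; IV-1 is affected so carries U and received u from III-3 (uu), so IV-1 is Uu; IV-3 is affected so carries U and received u from III-3 (uu), so IV-3 is Uu.
Every other individual is either homozygous by phenotype or has at least one consistent homozygous assignment, so the count is 4.

4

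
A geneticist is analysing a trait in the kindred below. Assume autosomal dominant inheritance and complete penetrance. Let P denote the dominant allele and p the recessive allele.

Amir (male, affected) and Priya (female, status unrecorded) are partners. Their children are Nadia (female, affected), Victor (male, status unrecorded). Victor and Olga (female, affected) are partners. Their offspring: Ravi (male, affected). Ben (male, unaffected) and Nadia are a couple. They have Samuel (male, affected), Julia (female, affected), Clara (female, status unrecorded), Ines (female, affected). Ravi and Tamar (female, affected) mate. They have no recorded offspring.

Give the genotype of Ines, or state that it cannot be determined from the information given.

Pp

From phenotype alone, Ines is PP or Pp.
Ines is affected so carries P and received p from Ben (pp), so Ines is Pp.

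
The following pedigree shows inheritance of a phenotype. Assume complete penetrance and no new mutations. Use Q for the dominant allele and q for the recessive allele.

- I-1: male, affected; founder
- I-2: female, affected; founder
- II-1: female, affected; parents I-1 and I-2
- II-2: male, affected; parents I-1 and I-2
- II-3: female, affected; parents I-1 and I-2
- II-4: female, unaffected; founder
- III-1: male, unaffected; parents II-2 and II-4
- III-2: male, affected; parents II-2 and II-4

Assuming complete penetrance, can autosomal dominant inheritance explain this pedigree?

A consistent assignment under autosomal dominant exists: I-1 QQ, I-2 Qq, II-1 QQ, II-2 Qq, II-3 QQ, II-4 qq, III-1 qq, III-2 Qq.
In this assignment every recorded phenotype matches its genotype and every non-founder's genotype is obtainable from its parents' genotypes, so the pedigree is consistent.

Yes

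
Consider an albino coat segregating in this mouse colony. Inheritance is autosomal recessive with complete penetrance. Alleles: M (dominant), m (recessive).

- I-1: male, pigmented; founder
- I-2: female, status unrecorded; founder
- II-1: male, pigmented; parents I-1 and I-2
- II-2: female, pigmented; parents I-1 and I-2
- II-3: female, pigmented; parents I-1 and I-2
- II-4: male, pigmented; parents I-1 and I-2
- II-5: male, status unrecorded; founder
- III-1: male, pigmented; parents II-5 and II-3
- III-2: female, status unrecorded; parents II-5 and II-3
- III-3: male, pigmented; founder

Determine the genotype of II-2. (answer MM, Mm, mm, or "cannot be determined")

II-2's phenotype allows MM or Mm, and no parent or child forces a single allele at both positions; consistent genotype assignments exist with II-2 as MM or Mm.

cannot be determined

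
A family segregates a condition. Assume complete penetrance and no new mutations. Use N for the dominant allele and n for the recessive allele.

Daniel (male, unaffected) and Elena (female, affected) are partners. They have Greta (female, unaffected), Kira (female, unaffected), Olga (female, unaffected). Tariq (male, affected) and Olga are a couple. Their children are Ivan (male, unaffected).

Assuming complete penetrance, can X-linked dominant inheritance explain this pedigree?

A consistent assignment under X-linked dominant exists: Daniel X^n Y, Elena X^N X^n, Greta X^n X^n, Kira X^n X^n, Olga X^n X^n, Tariq X^N Y, Ivan X^n Y.
In this assignment every recorded phenotype matches its genotype and every non-founder's genotype is obtainable from its parents' genotypes, so the pedigree is consistent.

Yes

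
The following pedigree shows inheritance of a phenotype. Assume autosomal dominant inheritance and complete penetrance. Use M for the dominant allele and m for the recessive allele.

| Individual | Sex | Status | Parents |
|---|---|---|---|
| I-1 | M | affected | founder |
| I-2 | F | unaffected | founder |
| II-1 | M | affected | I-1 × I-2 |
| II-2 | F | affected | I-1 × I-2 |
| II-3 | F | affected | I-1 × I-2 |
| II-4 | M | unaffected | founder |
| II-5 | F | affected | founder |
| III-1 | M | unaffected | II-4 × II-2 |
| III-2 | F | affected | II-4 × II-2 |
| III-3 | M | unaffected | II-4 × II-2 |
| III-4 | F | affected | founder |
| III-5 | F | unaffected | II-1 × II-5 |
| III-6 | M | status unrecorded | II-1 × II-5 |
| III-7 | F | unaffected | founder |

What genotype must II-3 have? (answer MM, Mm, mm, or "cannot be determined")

Mm

From phenotype alone, II-3 is MM or Mm.
II-3 is affected so carries M and received m from I-2 (mm), so II-3 is Mm.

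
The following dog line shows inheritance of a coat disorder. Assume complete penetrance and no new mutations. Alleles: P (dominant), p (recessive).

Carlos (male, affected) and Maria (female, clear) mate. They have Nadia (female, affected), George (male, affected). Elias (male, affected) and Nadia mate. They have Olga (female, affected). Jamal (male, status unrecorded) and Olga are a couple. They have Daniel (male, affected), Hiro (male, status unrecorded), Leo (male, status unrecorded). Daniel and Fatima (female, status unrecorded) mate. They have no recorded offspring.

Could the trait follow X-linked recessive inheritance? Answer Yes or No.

Yes

A consistent assignment under X-linked recessive exists: Carlos X^p Y, Maria X^P X^p, Nadia X^p X^p, George X^p Y, Elias X^p Y, Olga X^p X^p, Jamal X^P Y, Daniel X^p Y, Hiro X^p Y, Leo X^p Y, Fatima X^P X^P.
In this assignment every recorded phenotype matches its genotype and every non-founder's genotype is obtainable from its parents' genotypes, so the pedigree is consistent.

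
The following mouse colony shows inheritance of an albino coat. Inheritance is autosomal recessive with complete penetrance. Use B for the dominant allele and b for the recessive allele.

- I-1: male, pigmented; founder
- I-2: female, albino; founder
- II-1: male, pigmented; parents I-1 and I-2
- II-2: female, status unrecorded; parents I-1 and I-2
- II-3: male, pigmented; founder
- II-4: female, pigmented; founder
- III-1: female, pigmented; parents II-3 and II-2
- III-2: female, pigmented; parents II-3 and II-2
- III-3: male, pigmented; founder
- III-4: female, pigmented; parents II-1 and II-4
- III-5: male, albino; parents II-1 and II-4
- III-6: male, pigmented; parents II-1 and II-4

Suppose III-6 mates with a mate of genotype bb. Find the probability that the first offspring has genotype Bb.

II-1 is pigmented so carries B and received b from I-2 (bb), so II-1 is Bb.
II-4 is pigmented so carries B and passed b to III-5 (bb), so II-4 is Bb.
III-6 is a pigmented offspring of II-1 (Bb) × II-4 (Bb), whose cross gives 1/4 BB : 1/2 Bb : 1/4 bb; conditioning on being pigmented, III-6 is BB with probability 1/3, Bb with probability 2/3.
Summing over parental genotype combinations, P(offspring has genotype Bb) = 1/3·1 + 2/3·1/2 = 2/3.

2/3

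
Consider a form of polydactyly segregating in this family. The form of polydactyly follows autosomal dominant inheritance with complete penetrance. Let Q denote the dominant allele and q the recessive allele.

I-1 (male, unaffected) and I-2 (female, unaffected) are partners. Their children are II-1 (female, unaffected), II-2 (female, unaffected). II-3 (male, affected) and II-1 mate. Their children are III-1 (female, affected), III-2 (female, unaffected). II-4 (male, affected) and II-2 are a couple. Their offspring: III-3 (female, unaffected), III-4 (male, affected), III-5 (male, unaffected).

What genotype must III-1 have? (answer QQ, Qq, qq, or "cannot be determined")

From phenotype alone, III-1 is QQ or Qq.
III-1 is affected so carries Q and received q from II-1 (qq), so III-1 is Qq.

Qq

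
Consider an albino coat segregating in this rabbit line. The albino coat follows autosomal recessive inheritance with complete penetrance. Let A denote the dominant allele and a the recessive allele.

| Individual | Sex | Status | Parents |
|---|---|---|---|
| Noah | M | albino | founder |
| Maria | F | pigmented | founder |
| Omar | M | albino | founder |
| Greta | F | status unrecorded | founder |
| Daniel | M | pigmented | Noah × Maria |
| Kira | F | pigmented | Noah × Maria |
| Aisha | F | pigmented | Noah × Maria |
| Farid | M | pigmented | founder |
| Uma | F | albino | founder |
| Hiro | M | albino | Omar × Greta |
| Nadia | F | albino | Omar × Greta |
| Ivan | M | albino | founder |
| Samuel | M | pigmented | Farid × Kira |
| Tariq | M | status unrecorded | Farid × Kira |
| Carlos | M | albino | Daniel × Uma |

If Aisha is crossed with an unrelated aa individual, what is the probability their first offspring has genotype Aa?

1/2

Aisha is pigmented so carries A and received a from Noah (aa), so Aisha is Aa.
The cross gives 1/2 Aa : 1/2 aa, so P(offspring has genotype Aa) = 1/2.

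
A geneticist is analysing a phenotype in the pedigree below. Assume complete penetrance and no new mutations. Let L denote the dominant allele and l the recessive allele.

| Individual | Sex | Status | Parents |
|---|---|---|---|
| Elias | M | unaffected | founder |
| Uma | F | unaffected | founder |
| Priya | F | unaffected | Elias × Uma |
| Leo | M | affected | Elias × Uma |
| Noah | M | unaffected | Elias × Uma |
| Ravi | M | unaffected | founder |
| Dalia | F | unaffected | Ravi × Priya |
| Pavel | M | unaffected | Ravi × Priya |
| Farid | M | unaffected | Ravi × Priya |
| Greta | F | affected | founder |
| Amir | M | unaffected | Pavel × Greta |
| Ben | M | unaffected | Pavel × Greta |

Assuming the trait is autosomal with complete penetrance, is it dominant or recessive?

recessive

Elias and Uma are both unaffected yet have an affected child Leo. Under dominance, an affected child requires at least one affected parent, so the trait cannot be dominant.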